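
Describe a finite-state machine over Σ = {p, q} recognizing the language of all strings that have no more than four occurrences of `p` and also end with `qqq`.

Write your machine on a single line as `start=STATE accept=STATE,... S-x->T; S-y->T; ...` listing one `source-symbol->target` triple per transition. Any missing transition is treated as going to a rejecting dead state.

Handle the two conditions separately and then intersect. One (6 states) tracks the count of `p`s, saturating at 5; the other (4 states) tracks how much of the suffix `qqq` has currently been matched. Each combined state is a pair, one component from each; accept when both components accept. After merging equivalent states the machine shrinks.
21 states suffice.
          p    q  
>  s0     s1   s2 
   s1     s3   s4 
   s2     s1   s5 
   s3     s6   s7 
   s4     s3   s8 
   s5     s1   s9 
   s6    s10  s11 
   s7     s6  s12 
   s8     s3  s13 
 * s9     s1   s9 
   s10   s14  s15 
   s11   s10  s16 
   s12    s6  s17 
 * s13    s3  s13 
   s14   s14  s14 
   s15   s14  s18 
   s16   s10  s19 
 * s17    s6  s17 
   s18   s14  s20 
 * s19   s10  s19 
 * s20   s14  s20 
(> = start, * = accepting)

start=s0; accept=s9,s13,s17,s19,s20; s0-p->s1; s0-q->s2; s1-p->s3; s1-q->s4; s2-p->s1; s2-q->s5; s3-p->s6; s3-q->s7; s4-p->s3; s4-q->s8; s5-p->s1; s5-q->s9; s6-p->s10; s6-q->s11; s7-p->s6; s7-q->s12; s8-p->s3; s8-q->s13; s9-p->s1; s9-q->s9; s10-p->s14; s10-q->s15; s11-p->s10; s11-q->s16; s12-p->s6; s12-q->s17; s13-p->s3; s13-q->s13; s14-p->s14; s14-q->s14; s15-p->s14; s15-q->s18; s16-p->s10; s16-q->s19; s17-p->s6; s17-q->s17; s18-p->s14; s18-q->s20; s19-p->s10; s19-q->s19; s20-p->s14; s20-q->s20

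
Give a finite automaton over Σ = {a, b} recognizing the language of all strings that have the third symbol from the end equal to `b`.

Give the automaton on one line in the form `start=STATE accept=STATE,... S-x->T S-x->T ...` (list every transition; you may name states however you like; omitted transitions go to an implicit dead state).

start=s0 accept=s11,s12,s13,s14 s0-a->s1 s0-b->s2 s1-a->s3 s1-b->s4 s2-a->s5 s2-b->s6 s3-a->s7 s3-b->s8 s4-a->s9 s4-b->s10 s5-a->s11 s5-b->s12 s6-a->s13 s6-b->s14 s7-a->s7 s7-b->s8 s8-a->s9 s8-b->s10 s9-a->s11 s9-b->s12 s10-a->s13 s10-b->s14 s11-a->s7 s11-b->s8 s12-a->s9 s12-b->s10 s13-a->s11 s13-b->s12 s14-a->s13 s14-b->s14

Because acceptance depends on a position counted from the end, the machine has to buffer the most recent 3 symbols. Make each state the string of the last up-to-3 symbols read; on input `x` shift the window left and append `x`. Accept when the buffered window has length 3 and begins with `b`.
15 states suffice.
          a    b  
>  s0     s1   s2 
   s1     s3   s4 
   s2     s5   s6 
   s3     s7   s8 
   s4     s9  s10 
   s5    s11  s12 
   s6    s13  s14 
   s7     s7   s8 
   s8     s9  s10 
   s9    s11  s12 
   s10   s13  s14 
 * s11    s7   s8 
 * s12    s9  s10 
 * s13   s11  s12 
 * s14   s13  s14 
(> = start, * = accepting)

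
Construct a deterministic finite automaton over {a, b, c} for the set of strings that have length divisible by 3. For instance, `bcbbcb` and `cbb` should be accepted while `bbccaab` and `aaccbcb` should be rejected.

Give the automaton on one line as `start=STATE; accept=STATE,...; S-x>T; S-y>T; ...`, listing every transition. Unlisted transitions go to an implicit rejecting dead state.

Count input length modulo 3: every symbol advances one step around the cycle q0 → q1 → q2 → q0. Accept at q0.
A 3-state machine:
        a   b   c  
>* q0   q1  q1  q1 
   q1   q2  q2  q2 
   q2   q0  q0  q0 
(> = start, * = accepting)

start=q0; accept=q0; q0-a>q1; q0-b>q1; q0-c>q1; q1-a>q2; q1-b>q2; q1-c>q2; q2-a>q0; q2-b>q0; q2-c>q0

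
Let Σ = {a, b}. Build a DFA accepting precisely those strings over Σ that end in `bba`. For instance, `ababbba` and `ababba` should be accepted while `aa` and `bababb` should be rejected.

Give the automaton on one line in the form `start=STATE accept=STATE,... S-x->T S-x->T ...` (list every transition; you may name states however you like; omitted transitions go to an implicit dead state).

Let each state record the length of the longest suffix of the input read so far that is also a prefix of `bba`. q1 means the last symbol is `b`; q2 means the last 2 symbols are `bb`; q3 means the last 3 symbols are `bba`. Accept only at q3, where the string currently ends in `bba`.
4 states suffice.
        a   b  
>  q0   q0  q1 
   q1   q0  q2 
   q2   q3  q2 
 * q3   q0  q1 
(> = start, * = accepting)

start=q0 accept=q3 q0-a->q0 q0-b->q1 q1-a->q0 q1-b->q2 q2-a->q3 q2-b->q2 q3-a->q0 q3-b->q1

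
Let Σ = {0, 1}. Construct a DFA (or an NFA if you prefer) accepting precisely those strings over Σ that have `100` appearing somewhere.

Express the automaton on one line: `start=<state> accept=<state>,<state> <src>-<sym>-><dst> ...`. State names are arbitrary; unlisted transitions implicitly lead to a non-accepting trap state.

start=q0 accept=q3 q0-0->q0 q0-1->q1 q1-0->q2 q1-1->q1 q2-0->q3 q2-1->q1 q3-0->q3 q3-1->q3

Track how much of `100` has been matched so far: state q0 is no progress, q3 is the absorbing accept state reached once `100` has occurred. Intermediate states record partial matches; on a mismatch, fall back to the longest reusable overlap.
With 4 states:
        0   1  
>  q0   q0  q1 
   q1   q2  q1 
   q2   q3  q1 
 * q3   q3  q3 
(> = start, * = accepting)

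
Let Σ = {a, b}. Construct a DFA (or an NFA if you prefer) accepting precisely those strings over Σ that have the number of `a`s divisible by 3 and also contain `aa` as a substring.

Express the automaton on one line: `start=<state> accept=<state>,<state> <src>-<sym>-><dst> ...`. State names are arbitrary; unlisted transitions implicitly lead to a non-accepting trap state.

start=s0 accept=s4 s0-a->s1 s0-b->s0 s1-a->s2 s1-b->s3 s2-a->s4 s2-b->s2 s3-a->s5 s3-b->s3 s4-a->s6 s4-b->s4 s5-a->s4 s5-b->s7 s6-a->s2 s6-b->s6 s7-a->s8 s7-b->s7 s8-a->s6 s8-b->s0

Build one automaton per condition and run them in lockstep. The first has 3 states tracking the count of `a`s modulo 3; the second has 3 states tracking whether and how much of `aa` has been seen. A product state is a pair (one from each), accepting exactly when both do.
        a   b  
>  s0   s1  s0 
   s1   s2  s3 
   s2   s4  s2 
   s3   s5  s3 
 * s4   s6  s4 
   s5   s4  s7 
   s6   s2  s6 
   s7   s8  s7 
   s8   s6  s0 
(> = start, * = accepting)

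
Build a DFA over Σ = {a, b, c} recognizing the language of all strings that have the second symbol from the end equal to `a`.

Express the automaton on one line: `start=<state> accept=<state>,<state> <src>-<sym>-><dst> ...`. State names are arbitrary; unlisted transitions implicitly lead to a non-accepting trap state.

start=q0 accept=q4,q5,q6 q0-a->q1 q0-b->q2 q0-c->q3 q1-a->q4 q1-b->q5 q1-c->q6 q2-a->q7 q2-b->q8 q2-c->q9 q3-a->q10 q3-b->q11 q3-c->q12 q4-a->q4 q4-b->q5 q4-c->q6 q5-a->q7 q5-b->q8 q5-c->q9 q6-a->q10 q6-b->q11 q6-c->q12 q7-a->q4 q7-b->q5 q7-c->q6 q8-a->q7 q8-b->q8 q8-c->q9 q9-a->q10 q9-b->q11 q9-c->q12 q10-a->q4 q10-b->q5 q10-c->q6 q11-a->q7 q11-b->q8 q11-c->q9 q12-a->q10 q12-b->q11 q12-c->q12

A DFA must remember the last 2 symbols (since which symbol is second-to-last isn't known until the input ends). Use one state per possible window of the last ≤2 symbols; accept from those whose window starts with `a`.
13 states suffice.
          a    b    c  
>  q0     q1   q2   q3 
   q1     q4   q5   q6 
   q2     q7   q8   q9 
   q3    q10  q11  q12 
 * q4     q4   q5   q6 
 * q5     q7   q8   q9 
 * q6    q10  q11  q12 
   q7     q4   q5   q6 
   q8     q7   q8   q9 
   q9    q10  q11  q12 
   q10    q4   q5   q6 
   q11    q7   q8   q9 
   q12   q10  q11  q12 
(> = start, * = accepting)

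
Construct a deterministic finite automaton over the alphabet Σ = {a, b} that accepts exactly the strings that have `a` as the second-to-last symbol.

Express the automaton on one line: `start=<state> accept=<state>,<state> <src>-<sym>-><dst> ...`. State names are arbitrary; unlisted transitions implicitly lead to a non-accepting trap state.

Because acceptance depends on a position counted from the end, the machine has to buffer the most recent 2 symbols. Make each state the string of the last up-to-2 symbols read; on input `x` shift the window left and append `x`. Accept when the buffered window has length 2 and begins with `a`.
A 7-state machine:
        a   b  
>  S0   S1  S2 
   S1   S3  S4 
   S2   S5  S6 
 * S3   S3  S4 
 * S4   S5  S6 
   S5   S3  S4 
   S6   S5  S6 
(> = start, * = accepting)

start=S0 accept=S3,S4 S0-a->S1 S0-b->S2 S1-a->S3 S1-b->S4 S2-a->S5 S2-b->S6 S3-a->S3 S3-b->S4 S4-a->S5 S4-b->S6 S5-a->S3 S5-b->S4 S6-a->S5 S6-b->S6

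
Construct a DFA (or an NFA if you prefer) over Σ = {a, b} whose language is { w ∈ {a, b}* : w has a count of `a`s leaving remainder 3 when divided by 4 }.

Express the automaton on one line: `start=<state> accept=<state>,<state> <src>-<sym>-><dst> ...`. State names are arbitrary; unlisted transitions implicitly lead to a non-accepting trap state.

The only thing that matters is how many `a`s have appeared, reduced mod 4. Use one state per residue: q0 for 0, …, q3 for 3. Reading `a` moves to the next residue; anything else stays put. q3 is accepting.
        a   b  
>  q0   q1  q0 
   q1   q2  q1 
   q2   q3  q2 
 * q3   q0  q3 
(> = start, * = accepting)

start=q0 accept=q3 q0-a->q1 q0-b->q0 q1-a->q2 q1-b->q1 q2-a->q3 q2-b->q2 q3-a->q0 q3-b->q3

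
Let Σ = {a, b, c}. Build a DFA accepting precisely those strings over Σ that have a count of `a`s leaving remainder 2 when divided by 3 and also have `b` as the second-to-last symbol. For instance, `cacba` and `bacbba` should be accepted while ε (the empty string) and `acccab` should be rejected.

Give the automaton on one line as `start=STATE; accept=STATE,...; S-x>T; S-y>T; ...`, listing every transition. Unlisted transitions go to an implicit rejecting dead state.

start=S0; accept=S5,S6; S0-a>S1; S0-b>S0; S0-c>S0; S1-a>S2; S1-b>S3; S1-c>S1; S2-a>S0; S2-b>S4; S2-c>S2; S3-a>S5; S3-b>S3; S3-c>S1; S4-a>S0; S4-b>S6; S4-c>S5; S5-a>S0; S5-b>S4; S5-c>S2; S6-a>S0; S6-b>S6; S6-c>S5

Handle the two conditions separately and then intersect. One (3 states) tracks the count of `a`s modulo 3; the other (13 states) tracks the last 2 symbols read. Each combined state is a pair, one component from each; accept when both components accept. After merging equivalent states the machine shrinks.
        a   b   c  
>  S0   S1  S0  S0 
   S1   S2  S3  S1 
   S2   S0  S4  S2 
   S3   S5  S3  S1 
   S4   S0  S6  S5 
 * S5   S0  S4  S2 
 * S6   S0  S6  S5 
(> = start, * = accepting)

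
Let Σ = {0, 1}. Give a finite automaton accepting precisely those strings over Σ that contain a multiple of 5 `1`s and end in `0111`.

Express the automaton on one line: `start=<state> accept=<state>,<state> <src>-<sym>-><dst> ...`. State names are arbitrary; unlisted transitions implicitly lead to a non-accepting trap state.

start=A accept=I A-0->A A-1->B B-0->B B-1->C C-0->D C-1->E D-0->D D-1->F E-0->E E-1->G F-0->E F-1->H G-0->G G-1->A H-0->G H-1->I I-0->A I-1->B

Handle the two conditions separately and then intersect. The first has 5 states tracking the count of `1`s modulo 5; the second has 5 states tracking how much of the suffix `0111` has currently been matched. A product state is a pair (one from each), accepting exactly when both do. After merging equivalent states the machine shrinks.
With 9 states:
       0  1 
>  A   A  B 
   B   B  C 
   C   D  E 
   D   D  F 
   E   E  G 
   F   E  H 
   G   G  A 
   H   G  I 
 * I   A  B 
(> = start, * = accepting)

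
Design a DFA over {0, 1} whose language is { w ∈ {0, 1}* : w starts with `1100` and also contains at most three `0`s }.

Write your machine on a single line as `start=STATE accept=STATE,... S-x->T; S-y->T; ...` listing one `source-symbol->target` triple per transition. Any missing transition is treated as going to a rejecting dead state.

start=s0; accept=s5,s6; s0-0->s1; s0-1->s2; s1-0->s1; s1-1->s1; s2-0->s1; s2-1->s3; s3-0->s4; s3-1->s1; s4-0->s5; s4-1->s1; s5-0->s6; s5-1->s5; s6-0->s1; s6-1->s6

Handle the two conditions separately and then intersect. The first has 6 states tracking whether the input so far still matches the prefix `1100`; the second has 5 states tracking the count of `0`s, saturating at 4. A product state is a pair (one from each), accepting exactly when both do. Minimizing collapses redundant product states.
A 7-state machine:
        0   1  
>  s0   s1  s2 
   s1   s1  s1 
   s2   s1  s3 
   s3   s4  s1 
   s4   s5  s1 
 * s5   s6  s5 
 * s6   s1  s6 
(> = start, * = accepting)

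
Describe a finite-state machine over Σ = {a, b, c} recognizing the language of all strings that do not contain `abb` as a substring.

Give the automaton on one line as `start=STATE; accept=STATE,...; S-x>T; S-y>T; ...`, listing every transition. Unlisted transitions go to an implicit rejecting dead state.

Track partial matches of the forbidden pattern `abb`. State s3 is a dead state reached once `abb` has occurred; every other state accepts. s0 means no part of `abb` is currently matched.
A 4-state machine:
        a   b   c  
>* s0   s1  s0  s0 
 * s1   s1  s2  s0 
 * s2   s1  s3  s0 
   s3   s3  s3  s3 
(> = start, * = accepting)

start=s0; accept=s0,s1,s2; s0-a>s1; s0-b>s0; s0-c>s0; s1-a>s1; s1-b>s2; s1-c>s0; s2-a>s1; s2-b>s3; s2-c>s0; s3-a>s3; s3-b>s3; s3-c>s3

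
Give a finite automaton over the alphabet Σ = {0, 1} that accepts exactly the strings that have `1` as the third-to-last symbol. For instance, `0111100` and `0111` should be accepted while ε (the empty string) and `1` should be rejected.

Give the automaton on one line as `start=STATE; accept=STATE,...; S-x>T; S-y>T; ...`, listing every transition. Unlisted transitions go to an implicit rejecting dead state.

start=S0; accept=S11,S12,S13,S14; S0-0>S1; S0-1>S2; S1-0>S3; S1-1>S4; S2-0>S5; S2-1>S6; S3-0>S7; S3-1>S8; S4-0>S9; S4-1>S10; S5-0>S11; S5-1>S12; S6-0>S13; S6-1>S14; S7-0>S7; S7-1>S8; S8-0>S9; S8-1>S10; S9-0>S11; S9-1>S12; S10-0>S13; S10-1>S14; S11-0>S7; S11-1>S8; S12-0>S9; S12-1>S10; S13-0>S11; S13-1>S12; S14-0>S13; S14-1>S14

A DFA must remember the last 3 symbols (since which symbol is third-to-last isn't known until the input ends). Use one state per possible window of the last ≤3 symbols; accept from those whose window starts with `1`.
          0    1  
>  S0     S1   S2 
   S1     S3   S4 
   S2     S5   S6 
   S3     S7   S8 
   S4     S9  S10 
   S5    S11  S12 
   S6    S13  S14 
   S7     S7   S8 
   S8     S9  S10 
   S9    S11  S12 
   S10   S13  S14 
 * S11    S7   S8 
 * S12    S9  S10 
 * S13   S11  S12 
 * S14   S13  S14 
(> = start, * = accepting)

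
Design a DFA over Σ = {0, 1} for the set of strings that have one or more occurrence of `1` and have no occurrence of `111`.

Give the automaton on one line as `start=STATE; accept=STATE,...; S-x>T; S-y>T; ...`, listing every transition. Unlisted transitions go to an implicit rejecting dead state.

start=A; accept=B,C,D; A-0>A; A-1>B; B-0>C; B-1>D; C-0>C; C-1>B; D-0>C; D-1>E; E-0>E; E-1>E

Handle the two conditions separately and then intersect. The first has 3 states tracking the count of `1`s, saturating at 2; the second has 4 states tracking partial matches of the forbidden pattern `111`. A product state is a pair (one from each), accepting exactly when both do. Minimizing collapses redundant product states.
       0  1 
>  A   A  B 
 * B   C  D 
 * C   C  B 
 * D   C  E 
   E   E  E 
(> = start, * = accepting)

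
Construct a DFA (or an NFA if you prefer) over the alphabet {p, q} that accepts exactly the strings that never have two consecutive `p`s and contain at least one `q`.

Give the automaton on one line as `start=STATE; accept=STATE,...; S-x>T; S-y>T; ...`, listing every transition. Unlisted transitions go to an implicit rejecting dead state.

Build one automaton per condition and run them in lockstep. The first has 3 states tracking partial matches of the forbidden pattern `pp`; the second has 3 states tracking the count of `q`s, saturating at 2. A product state is a pair (one from each), accepting exactly when both do.
With 9 states:
       p  q 
>  A   B  C 
   B   D  C 
 * C   E  F 
   D   D  G 
 * E   G  F 
 * F   H  F 
   G   G  I 
 * H   I  F 
   I   I  I 
(> = start, * = accepting)

start=A; accept=C,E,F,H; A-p>B; A-q>C; B-p>D; B-q>C; C-p>E; C-q>F; D-p>D; D-q>G; E-p>G; E-q>F; F-p>H; F-q>F; G-p>G; G-q>I; H-p>I; H-q>F; I-p>I; I-q>I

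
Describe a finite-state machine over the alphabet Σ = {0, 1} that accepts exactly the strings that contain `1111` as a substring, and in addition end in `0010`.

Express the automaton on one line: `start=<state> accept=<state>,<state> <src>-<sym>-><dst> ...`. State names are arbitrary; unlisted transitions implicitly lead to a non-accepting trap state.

start=q0 accept=q8 q0-0->q0 q0-1->q1 q1-0->q0 q1-1->q2 q2-0->q0 q2-1->q3 q3-0->q0 q3-1->q4 q4-0->q5 q4-1->q4 q5-0->q6 q5-1->q4 q6-0->q6 q6-1->q7 q7-0->q8 q7-1->q4 q8-0->q6 q8-1->q4

Handle the two conditions separately and then intersect. One (5 states) tracks whether and how much of `1111` has been seen; the other (5 states) tracks how much of the suffix `0010` has currently been matched. Each combined state is a pair, one component from each; accept when both components accept. Minimizing collapses redundant product states.
With 9 states:
        0   1  
>  q0   q0  q1 
   q1   q0  q2 
   q2   q0  q3 
   q3   q0  q4 
   q4   q5  q4 
   q5   q6  q4 
   q6   q6  q7 
   q7   q8  q4 
 * q8   q6  q4 
(> = start, * = accepting)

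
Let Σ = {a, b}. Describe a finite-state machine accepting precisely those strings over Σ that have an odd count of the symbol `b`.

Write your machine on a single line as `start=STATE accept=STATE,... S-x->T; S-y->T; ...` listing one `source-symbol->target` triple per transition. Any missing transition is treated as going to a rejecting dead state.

start=S0; accept=S1; S0-a->S0; S0-b->S1; S1-a->S1; S1-b->S0

Keep the running count of `b`s modulo 2: each `b` advances along the cycle S0 → S1 → S0 while other symbols loop. Accept at S1.
2 states suffice.
        a   b  
>  S0   S0  S1 
 * S1   S1  S0 
(> = start, * = accepting)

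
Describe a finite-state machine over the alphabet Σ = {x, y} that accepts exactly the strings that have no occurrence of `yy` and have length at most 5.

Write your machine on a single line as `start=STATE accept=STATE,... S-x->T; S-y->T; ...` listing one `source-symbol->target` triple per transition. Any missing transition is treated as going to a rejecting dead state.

Run two small machines in parallel and take their product. One (3 states) tracks partial matches of the forbidden pattern `yy`; the other (7 states) tracks the input length, saturating at 6. Each combined state is a pair, one component from each; accept when both components accept. Equivalent product states are then merged.
With 11 states:
          x    y  
>* q0     q1   q2 
 * q1     q3   q4 
 * q2     q3   q5 
 * q3     q6   q7 
 * q4     q6   q5 
   q5     q5   q5 
 * q6     q8   q9 
 * q7     q8   q5 
 * q8    q10  q10 
 * q9    q10   q5 
 * q10    q5   q5 
(> = start, * = accepting)

start=q0; accept=q0,q1,q2,q3,q4,q6,q7,q8,q9,q10; q0-x->q1; q0-y->q2; q1-x->q3; q1-y->q4; q2-x->q3; q2-y->q5; q3-x->q6; q3-y->q7; q4-x->q6; q4-y->q5; q5-x->q5; q5-y->q5; q6-x->q8; q6-y->q9; q7-x->q8; q7-y->q5; q8-x->q10; q8-y->q10; q9-x->q10; q9-y->q5; q10-x->q5; q10-y->q5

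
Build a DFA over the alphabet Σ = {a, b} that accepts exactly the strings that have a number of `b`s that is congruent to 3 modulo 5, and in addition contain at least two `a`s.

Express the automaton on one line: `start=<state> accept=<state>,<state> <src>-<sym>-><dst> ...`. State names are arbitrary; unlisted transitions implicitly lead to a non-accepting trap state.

start=q0 accept=q12 q0-a->q1 q0-b->q2 q1-a->q3 q1-b->q4 q2-a->q4 q2-b->q5 q3-a->q3 q3-b->q6 q4-a->q6 q4-b->q7 q5-a->q7 q5-b->q8 q6-a->q6 q6-b->q9 q7-a->q9 q7-b->q10 q8-a->q10 q8-b->q11 q9-a->q9 q9-b->q12 q10-a->q12 q10-b->q13 q11-a->q13 q11-b->q0 q12-a->q12 q12-b->q14 q13-a->q14 q13-b->q1 q14-a->q14 q14-b->q3

Build one automaton per condition and run them in lockstep. One (5 states) tracks the count of `b`s modulo 5; the other (4 states) tracks the count of `a`s, saturating at 3. Each combined state is a pair, one component from each; accept when both components accept. Minimizing collapses redundant product states.
With 15 states:
          a    b  
>  q0     q1   q2 
   q1     q3   q4 
   q2     q4   q5 
   q3     q3   q6 
   q4     q6   q7 
   q5     q7   q8 
   q6     q6   q9 
   q7     q9  q10 
   q8    q10  q11 
   q9     q9  q12 
   q10   q12  q13 
   q11   q13   q0 
 * q12   q12  q14 
   q13   q14   q1 
   q14   q14   q3 
(> = start, * = accepting)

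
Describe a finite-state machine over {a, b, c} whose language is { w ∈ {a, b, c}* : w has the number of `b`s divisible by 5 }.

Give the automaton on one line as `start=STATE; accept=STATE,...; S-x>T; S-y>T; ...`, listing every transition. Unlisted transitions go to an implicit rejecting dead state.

start=q0; accept=q0; q0-a>q0; q0-b>q1; q0-c>q0; q1-a>q1; q1-b>q2; q1-c>q1; q2-a>q2; q2-b>q3; q2-c>q2; q3-a>q3; q3-b>q4; q3-c>q3; q4-a>q4; q4-b>q0; q4-c>q4

Keep the running count of `b`s modulo 5: each `b` advances along the cycle q0 → q1 → q2 → q3 → q4 → q0 while other symbols loop. Accept at q0.
A 5-state machine:
        a   b   c  
>* q0   q0  q1  q0 
   q1   q1  q2  q1 
   q2   q2  q3  q2 
   q3   q3  q4  q3 
   q4   q4  q0  q4 
(> = start, * = accepting)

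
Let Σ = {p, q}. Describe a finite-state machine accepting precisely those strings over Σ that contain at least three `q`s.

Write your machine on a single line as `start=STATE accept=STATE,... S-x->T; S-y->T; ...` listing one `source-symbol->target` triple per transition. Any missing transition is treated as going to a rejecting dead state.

start=A; accept=D,E; A-p->A; A-q->B; B-p->B; B-q->C; C-p->C; C-q->D; D-p->D; D-q->E; E-p->E; E-q->E

Count `q`s, saturating at 4: states A through D mean 0 through 3 `q`s seen; E means more than 3. Each `q` increments (capped at E); other symbols loop. Accept from {D, E}.
       p  q 
>  A   A  B 
   B   B  C 
   C   C  D 
 * D   D  E 
 * E   E  E 
(> = start, * = accepting)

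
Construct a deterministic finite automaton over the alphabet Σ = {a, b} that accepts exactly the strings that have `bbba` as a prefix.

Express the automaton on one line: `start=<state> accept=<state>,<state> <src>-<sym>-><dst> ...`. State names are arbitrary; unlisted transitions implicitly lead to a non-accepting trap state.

Walk along `bbba` while the input agrees: from q0 take `b` to q1, and so on. Any deviation drops to the rejecting sink q5. Once q4 is reached the prefix is confirmed and every continuation is accepted.
        a   b  
>  q0   q5  q1 
   q1   q5  q2 
   q2   q5  q3 
   q3   q4  q5 
 * q4   q4  q4 
   q5   q5  q5 
(> = start, * = accepting)

start=q0 accept=q4 q0-a->q5 q0-b->q1 q1-a->q5 q1-b->q2 q2-a->q5 q2-b->q3 q3-a->q4 q3-b->q5 q4-a->q4 q4-b->q4 q5-a->q5 q5-b->q5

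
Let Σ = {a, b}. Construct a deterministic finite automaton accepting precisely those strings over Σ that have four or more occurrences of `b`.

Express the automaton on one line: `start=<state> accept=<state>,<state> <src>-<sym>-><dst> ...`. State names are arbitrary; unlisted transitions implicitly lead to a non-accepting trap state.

start=q0 accept=q4,q5 q0-a->q0 q0-b->q1 q1-a->q1 q1-b->q2 q2-a->q2 q2-b->q3 q3-a->q3 q3-b->q4 q4-a->q4 q4-b->q5 q5-a->q5 q5-b->q5

Only the number of `b`s matters, and only up to 5. Make a chain q0 → q1 → q2 → q3 → q4 → q5 advanced by each `b` (with q5 absorbing); every other symbol self-loops. The accepting set is {q4, q5}.
6 states suffice.
        a   b  
>  q0   q0  q1 
   q1   q1  q2 
   q2   q2  q3 
   q3   q3  q4 
 * q4   q4  q5 
 * q5   q5  q5 
(> = start, * = accepting)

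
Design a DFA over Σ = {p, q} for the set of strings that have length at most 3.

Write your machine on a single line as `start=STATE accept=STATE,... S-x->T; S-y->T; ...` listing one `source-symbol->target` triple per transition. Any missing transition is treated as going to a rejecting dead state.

start=S0; accept=S0,S1,S2,S3; S0-p->S1; S0-q->S1; S1-p->S2; S1-q->S2; S2-p->S3; S2-q->S3; S3-p->S4; S3-q->S4; S4-p->S4; S4-q->S4

Count input length up to 4: every symbol moves from S0 toward S4, which means 'more than 3' and absorbs. Accept from {S0, S1, S2, S3}.
With 5 states:
        p   q  
>* S0   S1  S1 
 * S1   S2  S2 
 * S2   S3  S3 
 * S3   S4  S4 
   S4   S4  S4 
(> = start, * = accepting)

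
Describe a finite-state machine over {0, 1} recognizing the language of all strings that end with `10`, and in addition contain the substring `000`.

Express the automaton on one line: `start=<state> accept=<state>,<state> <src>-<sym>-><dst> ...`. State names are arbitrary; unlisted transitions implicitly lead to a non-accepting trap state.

Handle the two conditions separately and then intersect. One (3 states) tracks how much of the suffix `10` has currently been matched; the other (4 states) tracks whether and how much of `000` has been seen. Each combined state is a pair, one component from each; accept when both components accept. Minimizing collapses redundant product states.
A 6-state machine:
       0  1 
>  A   B  A 
   B   C  A 
   C   D  A 
   D   D  E 
   E   F  E 
 * F   D  E 
(> = start, * = accepting)

start=A accept=F A-0->B A-1->A B-0->C B-1->A C-0->D C-1->A D-0->D D-1->E E-0->F E-1->E F-0->D F-1->E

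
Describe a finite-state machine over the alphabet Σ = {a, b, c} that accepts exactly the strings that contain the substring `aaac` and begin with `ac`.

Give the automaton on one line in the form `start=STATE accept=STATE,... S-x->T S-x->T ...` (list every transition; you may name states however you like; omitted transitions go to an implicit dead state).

Handle the two conditions separately and then intersect. One (5 states) tracks whether and how much of `aaac` has been seen; the other (4 states) tracks whether the input so far still matches the prefix `ac`. Each combined state is a pair, one component from each; accept when both components accept.
          a    b    c  
>  S0     S1   S2   S2 
   S1     S3   S2   S4 
   S2     S5   S2   S2 
   S3     S6   S2   S2 
   S4     S7   S4   S4 
   S5     S3   S2   S2 
   S6     S6   S2   S8 
   S7     S9   S4   S4 
   S8     S8   S8   S8 
   S9    S10   S4   S4 
   S10   S10   S4  S11 
 * S11   S11  S11  S11 
(> = start, * = accepting)

start=S0 accept=S11 S0-a->S1 S0-b->S2 S0-c->S2 S1-a->S3 S1-b->S2 S1-c->S4 S2-a->S5 S2-b->S2 S2-c->S2 S3-a->S6 S3-b->S2 S3-c->S2 S4-a->S7 S4-b->S4 S4-c->S4 S5-a->S3 S5-b->S2 S5-c->S2 S6-a->S6 S6-b->S2 S6-c->S8 S7-a->S9 S7-b->S4 S7-c->S4 S8-a->S8 S8-b->S8 S8-c->S8 S9-a->S10 S9-b->S4 S9-c->S4 S10-a->S10 S10-b->S4 S10-c->S11 S11-a->S11 S11-b->S11 S11-c->S11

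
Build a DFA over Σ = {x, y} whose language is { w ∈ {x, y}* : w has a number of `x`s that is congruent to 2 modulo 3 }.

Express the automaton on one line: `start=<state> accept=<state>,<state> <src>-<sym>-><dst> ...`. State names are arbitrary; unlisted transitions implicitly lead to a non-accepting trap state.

start=s0 accept=s2 s0-x->s1 s0-y->s0 s1-x->s2 s1-y->s1 s2-x->s0 s2-y->s2

The only thing that matters is how many `x`s have appeared, reduced mod 3. Use one state per residue: s0 for 0, …, s2 for 2. Reading `x` moves to the next residue; anything else stays put. s2 is accepting.
3 states suffice.
        x   y  
>  s0   s1  s0 
   s1   s2  s1 
 * s2   s0  s2 
(> = start, * = accepting)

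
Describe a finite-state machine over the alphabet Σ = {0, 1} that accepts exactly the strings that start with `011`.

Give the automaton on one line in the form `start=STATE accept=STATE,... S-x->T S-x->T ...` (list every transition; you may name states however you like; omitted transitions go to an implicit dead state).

Walk along `011` while the input agrees: from q0 take `0` to q1, and so on. Any deviation drops to the rejecting sink q4. Once q3 is reached the prefix is confirmed and every continuation is accepted.
        0   1  
>  q0   q1  q4 
   q1   q4  q2 
   q2   q4  q3 
 * q3   q3  q3 
   q4   q4  q4 
(> = start, * = accepting)

start=q0 accept=q3 q0-0->q1 q0-1->q4 q1-0->q4 q1-1->q2 q2-0->q4 q2-1->q3 q3-0->q3 q3-1->q3 q4-0->q4 q4-1->q4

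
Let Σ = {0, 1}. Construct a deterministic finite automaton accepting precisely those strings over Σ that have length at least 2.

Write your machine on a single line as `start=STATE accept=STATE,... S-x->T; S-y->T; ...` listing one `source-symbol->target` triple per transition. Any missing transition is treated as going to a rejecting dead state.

We only need to distinguish lengths 0, 1, …, 2, and '>2'. Chain q0 → q1 → q2 → q3 on every symbol, with q3 looping. Accepting states: {q2, q3}.
A 4-state machine:
        0   1  
>  q0   q1  q1 
   q1   q2  q2 
 * q2   q3  q3 
 * q3   q3  q3 
(> = start, * = accepting)

start=q0; accept=q2,q3; q0-0->q1; q0-1->q1; q1-0->q2; q1-1->q2; q2-0->q3; q2-1->q3; q3-0->q3; q3-1->q3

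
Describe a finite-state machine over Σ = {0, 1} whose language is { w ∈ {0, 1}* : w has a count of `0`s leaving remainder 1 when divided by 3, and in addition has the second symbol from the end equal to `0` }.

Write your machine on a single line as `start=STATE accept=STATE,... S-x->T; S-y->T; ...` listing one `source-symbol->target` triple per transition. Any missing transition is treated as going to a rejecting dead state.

start=S0; accept=S4,S11; S0-0->S1; S0-1->S2; S1-0->S3; S1-1->S4; S2-0->S5; S2-1->S6; S3-0->S7; S3-1->S8; S4-0->S9; S4-1->S10; S5-0->S3; S5-1->S4; S6-0->S5; S6-1->S6; S7-0->S11; S7-1->S12; S8-0->S13; S8-1->S14; S9-0->S7; S9-1->S8; S10-0->S9; S10-1->S10; S11-0->S3; S11-1->S4; S12-0->S5; S12-1->S6; S13-0->S11; S13-1->S12; S14-0->S13; S14-1->S14

Handle the two conditions separately and then intersect. The first has 3 states tracking the count of `0`s modulo 3; the second has 7 states tracking the last 2 symbols read. A product state is a pair (one from each), accepting exactly when both do.
15 states suffice.
          0    1  
>  S0     S1   S2 
   S1     S3   S4 
   S2     S5   S6 
   S3     S7   S8 
 * S4     S9  S10 
   S5     S3   S4 
   S6     S5   S6 
   S7    S11  S12 
   S8    S13  S14 
   S9     S7   S8 
   S10    S9  S10 
 * S11    S3   S4 
   S12    S5   S6 
   S13   S11  S12 
   S14   S13  S14 
(> = start, * = accepting)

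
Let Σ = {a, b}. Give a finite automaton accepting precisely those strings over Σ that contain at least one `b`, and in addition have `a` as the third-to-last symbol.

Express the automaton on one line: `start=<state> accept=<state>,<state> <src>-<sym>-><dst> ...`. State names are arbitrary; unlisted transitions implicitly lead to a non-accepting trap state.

start=S0 accept=S8,S9,S10,S15,S16,S17,S19 S0-a->S1 S0-b->S2 S1-a->S3 S1-b->S4 S2-a->S5 S2-b->S6 S3-a->S7 S3-b->S8 S4-a->S9 S4-b->S10 S5-a->S11 S5-b->S12 S6-a->S13 S6-b->S14 S7-a->S7 S7-b->S8 S8-a->S9 S8-b->S10 S9-a->S11 S9-b->S12 S10-a->S13 S10-b->S14 S11-a->S15 S11-b->S16 S12-a->S17 S12-b->S10 S13-a->S18 S13-b->S12 S14-a->S13 S14-b->S14 S15-a->S15 S15-b->S16 S16-a->S17 S16-b->S10 S17-a->S18 S17-b->S12 S18-a->S19 S18-b->S16 S19-a->S19 S19-b->S16

Run two small machines in parallel and take their product. The first has 3 states tracking the count of `b`s, saturating at 2; the second has 15 states tracking the last 3 symbols read. A product state is a pair (one from each), accepting exactly when both do.
With 20 states:
          a    b  
>  S0     S1   S2 
   S1     S3   S4 
   S2     S5   S6 
   S3     S7   S8 
   S4     S9  S10 
   S5    S11  S12 
   S6    S13  S14 
   S7     S7   S8 
 * S8     S9  S10 
 * S9    S11  S12 
 * S10   S13  S14 
   S11   S15  S16 
   S12   S17  S10 
   S13   S18  S12 
   S14   S13  S14 
 * S15   S15  S16 
 * S16   S17  S10 
 * S17   S18  S12 
   S18   S19  S16 
 * S19   S19  S16 
(> = start, * = accepting)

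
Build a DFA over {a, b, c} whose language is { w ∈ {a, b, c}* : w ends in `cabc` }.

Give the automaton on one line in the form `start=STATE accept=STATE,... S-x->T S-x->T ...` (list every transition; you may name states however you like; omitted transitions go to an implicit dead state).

start=S0 accept=S4 S0-a->S0 S0-b->S0 S0-c->S1 S1-a->S2 S1-b->S0 S1-c->S1 S2-a->S0 S2-b->S3 S2-c->S1 S3-a->S0 S3-b->S0 S3-c->S4 S4-a->S2 S4-b->S0 S4-c->S1

Remember how much of `cabc` the current input suffix matches. State S0 means no match yet; S1 means the last symbol is `c`; S2 means the last 2 symbols are `ca`; S3 means the last 3 symbols are `cab`; S4 means the last 4 symbols are `cabc`. Only S4 accepts. On a mismatch, fall back to the longest proper suffix that is still a prefix of `cabc`.
With 5 states:
        a   b   c  
>  S0   S0  S0  S1 
   S1   S2  S0  S1 
   S2   S0  S3  S1 
   S3   S0  S0  S4 
 * S4   S2  S0  S1 
(> = start, * = accepting)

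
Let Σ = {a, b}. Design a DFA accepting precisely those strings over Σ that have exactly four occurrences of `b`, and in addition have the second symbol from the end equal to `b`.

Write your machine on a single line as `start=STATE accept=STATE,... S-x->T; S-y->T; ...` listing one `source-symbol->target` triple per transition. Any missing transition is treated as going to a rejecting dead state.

Handle the two conditions separately and then intersect. The first has 6 states tracking the count of `b`s, saturating at 5; the second has 7 states tracking the last 2 symbols read. A product state is a pair (one from each), accepting exactly when both do. After merging equivalent states the machine shrinks.
        a   b  
>  s0   s0  s1 
   s1   s1  s2 
   s2   s2  s3 
   s3   s4  s5 
   s4   s4  s6 
 * s5   s7  s8 
   s6   s7  s8 
 * s7   s8  s8 
   s8   s8  s8 
(> = start, * = accepting)

start=s0; accept=s5,s7; s0-a->s0; s0-b->s1; s1-a->s1; s1-b->s2; s2-a->s2; s2-b->s3; s3-a->s4; s3-b->s5; s4-a->s4; s4-b->s6; s5-a->s7; s5-b->s8; s6-a->s7; s6-b->s8; s7-a->s8; s7-b->s8; s8-a->s8; s8-b->s8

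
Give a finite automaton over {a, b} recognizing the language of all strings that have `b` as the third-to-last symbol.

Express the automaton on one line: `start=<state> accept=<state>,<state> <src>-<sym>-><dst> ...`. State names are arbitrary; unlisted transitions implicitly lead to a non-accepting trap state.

start=q0 accept=q11,q12,q13,q14 q0-a->q1 q0-b->q2 q1-a->q3 q1-b->q4 q2-a->q5 q2-b->q6 q3-a->q7 q3-b->q8 q4-a->q9 q4-b->q10 q5-a->q11 q5-b->q12 q6-a->q13 q6-b->q14 q7-a->q7 q7-b->q8 q8-a->q9 q8-b->q10 q9-a->q11 q9-b->q12 q10-a->q13 q10-b->q14 q11-a->q7 q11-b->q8 q12-a->q9 q12-b->q10 q13-a->q11 q13-b->q12 q14-a->q13 q14-b->q14

Because acceptance depends on a position counted from the end, the machine has to buffer the most recent 3 symbols. Make each state the string of the last up-to-3 symbols read; on input `x` shift the window left and append `x`. Accept when the buffered window has length 3 and begins with `b`.
          a    b  
>  q0     q1   q2 
   q1     q3   q4 
   q2     q5   q6 
   q3     q7   q8 
   q4     q9  q10 
   q5    q11  q12 
   q6    q13  q14 
   q7     q7   q8 
   q8     q9  q10 
   q9    q11  q12 
   q10   q13  q14 
 * q11    q7   q8 
 * q12    q9  q10 
 * q13   q11  q12 
 * q14   q13  q14 
(> = start, * = accepting)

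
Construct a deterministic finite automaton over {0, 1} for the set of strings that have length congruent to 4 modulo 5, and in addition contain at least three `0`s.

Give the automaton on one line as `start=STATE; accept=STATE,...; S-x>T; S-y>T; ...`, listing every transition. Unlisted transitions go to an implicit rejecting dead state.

start=S0; accept=S10; S0-0>S1; S0-1>S2; S1-0>S3; S1-1>S4; S2-0>S4; S2-1>S5; S3-0>S6; S3-1>S7; S4-0>S7; S4-1>S8; S5-0>S8; S5-1>S9; S6-0>S10; S6-1>S10; S7-0>S10; S7-1>S11; S8-0>S11; S8-1>S12; S9-0>S12; S9-1>S13; S10-0>S14; S10-1>S14; S11-0>S14; S11-1>S15; S12-0>S15; S12-1>S16; S13-0>S16; S13-1>S0; S14-0>S17; S14-1>S17; S15-0>S17; S15-1>S18; S16-0>S18; S16-1>S1; S17-0>S19; S17-1>S19; S18-0>S19; S18-1>S3; S19-0>S6; S19-1>S6

Handle the two conditions separately and then intersect. The first has 5 states tracking the input length modulo 5; the second has 5 states tracking the count of `0`s, saturating at 4. A product state is a pair (one from each), accepting exactly when both do. After merging equivalent states the machine shrinks.
With 20 states:
          0    1  
>  S0     S1   S2 
   S1     S3   S4 
   S2     S4   S5 
   S3     S6   S7 
   S4     S7   S8 
   S5     S8   S9 
   S6    S10  S10 
   S7    S10  S11 
   S8    S11  S12 
   S9    S12  S13 
 * S10   S14  S14 
   S11   S14  S15 
   S12   S15  S16 
   S13   S16   S0 
   S14   S17  S17 
   S15   S17  S18 
   S16   S18   S1 
   S17   S19  S19 
   S18   S19   S3 
   S19    S6   S6 
(> = start, * = accepting)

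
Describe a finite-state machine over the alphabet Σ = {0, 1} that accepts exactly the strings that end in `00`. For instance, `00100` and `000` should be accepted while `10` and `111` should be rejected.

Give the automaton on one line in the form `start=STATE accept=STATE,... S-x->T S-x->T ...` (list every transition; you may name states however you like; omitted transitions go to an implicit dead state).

Remember how much of `00` the current input suffix matches. State s0 means no match yet; s1 means the last symbol is `0`; s2 means the last 2 symbols are `00`. Only s2 accepts. On a mismatch, fall back to the longest proper suffix that is still a prefix of `00`.
        0   1  
>  s0   s1  s0 
   s1   s2  s0 
 * s2   s2  s0 
(> = start, * = accepting)

start=s0 accept=s2 s0-0->s1 s0-1->s0 s1-0->s2 s1-1->s0 s2-0->s2 s2-1->s0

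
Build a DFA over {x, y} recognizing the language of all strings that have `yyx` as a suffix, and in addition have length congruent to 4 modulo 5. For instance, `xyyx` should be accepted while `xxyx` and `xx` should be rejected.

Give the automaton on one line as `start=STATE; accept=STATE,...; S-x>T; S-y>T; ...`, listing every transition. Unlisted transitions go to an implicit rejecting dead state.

start=S0; accept=S13; S0-x>S1; S0-y>S2; S1-x>S3; S1-y>S4; S2-x>S3; S2-y>S5; S3-x>S6; S3-y>S7; S4-x>S6; S4-y>S8; S5-x>S9; S5-y>S8; S6-x>S10; S6-y>S11; S7-x>S10; S7-y>S12; S8-x>S13; S8-y>S12; S9-x>S10; S9-y>S11; S10-x>S0; S10-y>S14; S11-x>S0; S11-y>S15; S12-x>S16; S12-y>S15; S13-x>S0; S13-y>S14; S14-x>S1; S14-y>S17; S15-x>S18; S15-y>S17; S16-x>S1; S16-y>S2; S17-x>S19; S17-y>S5; S18-x>S3; S18-y>S4; S19-x>S6; S19-y>S7

Run two small machines in parallel and take their product. One (4 states) tracks how much of the suffix `yyx` has currently been matched; the other (5 states) tracks the input length modulo 5. Each combined state is a pair, one component from each; accept when both components accept.
          x    y  
>  S0     S1   S2 
   S1     S3   S4 
   S2     S3   S5 
   S3     S6   S7 
   S4     S6   S8 
   S5     S9   S8 
   S6    S10  S11 
   S7    S10  S12 
   S8    S13  S12 
   S9    S10  S11 
   S10    S0  S14 
   S11    S0  S15 
   S12   S16  S15 
 * S13    S0  S14 
   S14    S1  S17 
   S15   S18  S17 
   S16    S1   S2 
   S17   S19   S5 
   S18    S3   S4 
   S19    S6   S7 
(> = start, * = accepting)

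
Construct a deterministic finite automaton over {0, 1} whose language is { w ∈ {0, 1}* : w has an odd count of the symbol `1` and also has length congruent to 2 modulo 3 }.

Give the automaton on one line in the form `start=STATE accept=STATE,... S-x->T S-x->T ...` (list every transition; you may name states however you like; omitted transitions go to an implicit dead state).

start=s0 accept=s4 s0-0->s1 s0-1->s2 s1-0->s3 s1-1->s4 s2-0->s4 s2-1->s3 s3-0->s0 s3-1->s5 s4-0->s5 s4-1->s0 s5-0->s2 s5-1->s1

Run two small machines in parallel and take their product. One (2 states) tracks the count of `1`s modulo 2; the other (3 states) tracks the input length modulo 3. Each combined state is a pair, one component from each; accept when both components accept.
        0   1  
>  s0   s1  s2 
   s1   s3  s4 
   s2   s4  s3 
   s3   s0  s5 
 * s4   s5  s0 
   s5   s2  s1 
(> = start, * = accepting)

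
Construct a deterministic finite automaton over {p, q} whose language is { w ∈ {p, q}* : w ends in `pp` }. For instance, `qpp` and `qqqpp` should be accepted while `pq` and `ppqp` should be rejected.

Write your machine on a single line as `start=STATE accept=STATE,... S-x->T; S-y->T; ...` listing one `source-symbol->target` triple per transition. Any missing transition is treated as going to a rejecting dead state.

Remember how much of `pp` the current input suffix matches. State s0 means no match yet; s1 means the last symbol is `p`; s2 means the last 2 symbols are `pp`. Only s2 accepts. On a mismatch, fall back to the longest proper suffix that is still a prefix of `pp`.
With 3 states:
        p   q  
>  s0   s1  s0 
   s1   s2  s0 
 * s2   s2  s0 
(> = start, * = accepting)

start=s0; accept=s2; s0-p->s1; s0-q->s0; s1-p->s2; s1-q->s0; s2-p->s2; s2-q->s0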